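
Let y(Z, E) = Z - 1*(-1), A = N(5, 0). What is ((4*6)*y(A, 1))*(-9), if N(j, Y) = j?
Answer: -1296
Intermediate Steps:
A = 5
y(Z, E) = 1 + Z (y(Z, E) = Z + 1 = 1 + Z)
((4*6)*y(A, 1))*(-9) = ((4*6)*(1 + 5))*(-9) = (24*6)*(-9) = 144*(-9) = -1296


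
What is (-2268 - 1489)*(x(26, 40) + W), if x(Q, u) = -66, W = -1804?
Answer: 7025590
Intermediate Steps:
(-2268 - 1489)*(x(26, 40) + W) = (-2268 - 1489)*(-66 - 1804) = -3757*(-1870) = 7025590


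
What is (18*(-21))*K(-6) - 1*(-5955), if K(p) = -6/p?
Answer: 5577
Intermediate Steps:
(18*(-21))*K(-6) - 1*(-5955) = (18*(-21))*(-6/(-6)) - 1*(-5955) = -(-2268)*(-1)/6 + 5955 = -378*1 + 5955 = -378 + 5955 = 5577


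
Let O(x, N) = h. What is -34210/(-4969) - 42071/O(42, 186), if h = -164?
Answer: 214661239/814916 ≈ 263.42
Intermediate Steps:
O(x, N) = -164
-34210/(-4969) - 42071/O(42, 186) = -34210/(-4969) - 42071/(-164) = -34210*(-1/4969) - 42071*(-1/164) = 34210/4969 + 42071/164 = 214661239/814916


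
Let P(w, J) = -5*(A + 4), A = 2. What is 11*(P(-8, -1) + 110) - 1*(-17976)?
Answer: 18856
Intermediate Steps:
P(w, J) = -30 (P(w, J) = -5*(2 + 4) = -5*6 = -30)
11*(P(-8, -1) + 110) - 1*(-17976) = 11*(-30 + 110) - 1*(-17976) = 11*80 + 17976 = 880 + 17976 = 18856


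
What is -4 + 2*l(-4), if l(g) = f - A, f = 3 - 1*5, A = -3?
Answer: -2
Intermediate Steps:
f = -2 (f = 3 - 5 = -2)
l(g) = 1 (l(g) = -2 - 1*(-3) = -2 + 3 = 1)
-4 + 2*l(-4) = -4 + 2*1 = -4 + 2 = -2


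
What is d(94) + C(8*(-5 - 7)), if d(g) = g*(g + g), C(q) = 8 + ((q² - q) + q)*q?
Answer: -867056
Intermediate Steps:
C(q) = 8 + q³ (C(q) = 8 + q²*q = 8 + q³)
d(g) = 2*g² (d(g) = g*(2*g) = 2*g²)
d(94) + C(8*(-5 - 7)) = 2*94² + (8 + (8*(-5 - 7))³) = 2*8836 + (8 + (8*(-12))³) = 17672 + (8 + (-96)³) = 17672 + (8 - 884736) = 17672 - 884728 = -867056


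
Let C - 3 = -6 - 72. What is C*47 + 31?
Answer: -3494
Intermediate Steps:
C = -75 (C = 3 + (-6 - 72) = 3 - 78 = -75)
C*47 + 31 = -75*47 + 31 = -3525 + 31 = -3494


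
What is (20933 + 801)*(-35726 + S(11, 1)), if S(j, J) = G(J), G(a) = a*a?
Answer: -776447150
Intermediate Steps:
G(a) = a**2
S(j, J) = J**2
(20933 + 801)*(-35726 + S(11, 1)) = (20933 + 801)*(-35726 + 1**2) = 21734*(-35726 + 1) = 21734*(-35725) = -776447150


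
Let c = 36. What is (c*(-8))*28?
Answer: -8064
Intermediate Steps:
(c*(-8))*28 = (36*(-8))*28 = -288*28 = -8064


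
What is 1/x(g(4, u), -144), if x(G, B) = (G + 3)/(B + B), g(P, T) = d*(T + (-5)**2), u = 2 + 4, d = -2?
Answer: 288/59 ≈ 4.8814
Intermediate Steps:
u = 6
g(P, T) = -50 - 2*T (g(P, T) = -2*(T + (-5)**2) = -2*(T + 25) = -2*(25 + T) = -50 - 2*T)
x(G, B) = (3 + G)/(2*B) (x(G, B) = (3 + G)/((2*B)) = (3 + G)*(1/(2*B)) = (3 + G)/(2*B))
1/x(g(4, u), -144) = 1/((1/2)*(3 + (-50 - 2*6))/(-144)) = 1/((1/2)*(-1/144)*(3 + (-50 - 12))) = 1/((1/2)*(-1/144)*(3 - 62)) = 1/((1/2)*(-1/144)*(-59)) = 1/(59/288) = 288/59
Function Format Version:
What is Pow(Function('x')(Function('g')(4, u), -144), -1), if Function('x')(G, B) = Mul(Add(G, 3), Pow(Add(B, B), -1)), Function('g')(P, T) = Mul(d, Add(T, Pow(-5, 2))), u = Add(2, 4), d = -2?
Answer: Rational(288, 59) ≈ 4.8814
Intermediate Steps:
u = 6
Function('g')(P, T) = Add(-50, Mul(-2, T)) (Function('g')(P, T) = Mul(-2, Add(T, Pow(-5, 2))) = Mul(-2, Add(T, 25)) = Mul(-2, Add(25, T)) = Add(-50, Mul(-2, T)))
Function('x')(G, B) = Mul(Rational(1, 2), Pow(B, -1), Add(3, G)) (Function('x')(G, B) = Mul(Add(3, G), Pow(Mul(2, B), -1)) = Mul(Add(3, G), Mul(Rational(1, 2), Pow(B, -1))) = Mul(Rational(1, 2), Pow(B, -1), Add(3, G)))
Pow(Function('x')(Function('g')(4, u), -144), -1) = Pow(Mul(Rational(1, 2), Pow(-144, -1), Add(3, Add(-50, Mul(-2, 6)))), -1) = Pow(Mul(Rational(1, 2), Rational(-1, 144), Add(3, Add(-50, -12))), -1) = Pow(Mul(Rational(1, 2), Rational(-1, 144), Add(3, -62)), -1) = Pow(Mul(Rational(1, 2), Rational(-1, 144), -59), -1) = Pow(Rational(59, 288), -1) = Rational(288, 59)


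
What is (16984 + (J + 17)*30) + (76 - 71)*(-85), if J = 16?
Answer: 17549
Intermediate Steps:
(16984 + (J + 17)*30) + (76 - 71)*(-85) = (16984 + (16 + 17)*30) + (76 - 71)*(-85) = (16984 + 33*30) + 5*(-85) = (16984 + 990) - 425 = 17974 - 425 = 17549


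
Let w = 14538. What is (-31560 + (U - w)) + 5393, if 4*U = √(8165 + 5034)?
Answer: -40705 + √13199/4 ≈ -40676.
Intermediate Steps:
U = √13199/4 (U = √(8165 + 5034)/4 = √13199/4 ≈ 28.722)
(-31560 + (U - w)) + 5393 = (-31560 + (√13199/4 - 1*14538)) + 5393 = (-31560 + (√13199/4 - 14538)) + 5393 = (-31560 + (-14538 + √13199/4)) + 5393 = (-46098 + √13199/4) + 5393 = -40705 + √13199/4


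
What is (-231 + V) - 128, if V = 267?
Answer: -92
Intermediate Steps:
(-231 + V) - 128 = (-231 + 267) - 128 = 36 - 128 = -92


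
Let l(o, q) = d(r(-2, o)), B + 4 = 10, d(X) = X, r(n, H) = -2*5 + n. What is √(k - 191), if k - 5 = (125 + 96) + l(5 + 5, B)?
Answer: √23 ≈ 4.7958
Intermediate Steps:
r(n, H) = -10 + n
B = 6 (B = -4 + 10 = 6)
l(o, q) = -12 (l(o, q) = -10 - 2 = -12)
k = 214 (k = 5 + ((125 + 96) - 12) = 5 + (221 - 12) = 5 + 209 = 214)
√(k - 191) = √(214 - 191) = √23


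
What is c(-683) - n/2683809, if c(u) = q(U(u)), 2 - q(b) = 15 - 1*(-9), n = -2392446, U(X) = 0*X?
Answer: -18883784/894603 ≈ -21.109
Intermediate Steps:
U(X) = 0
q(b) = -22 (q(b) = 2 - (15 - 1*(-9)) = 2 - (15 + 9) = 2 - 1*24 = 2 - 24 = -22)
c(u) = -22
c(-683) - n/2683809 = -22 - (-2392446)/2683809 = -22 - 1*(-797482/894603) = -22 + 797482/894603 = -18883784/894603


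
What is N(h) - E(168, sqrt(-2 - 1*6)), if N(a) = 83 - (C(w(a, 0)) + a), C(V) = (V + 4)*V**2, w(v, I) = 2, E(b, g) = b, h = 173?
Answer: -282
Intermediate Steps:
C(V) = V**2*(4 + V) (C(V) = (4 + V)*V**2 = V**2*(4 + V))
N(a) = 59 - a (N(a) = 83 - (2**2*(4 + 2) + a) = 83 - (4*6 + a) = 83 - (24 + a) = 83 + (-24 - a) = 59 - a)
N(h) - E(168, sqrt(-2 - 1*6)) = (59 - 1*173) - 1*168 = (59 - 173) - 168 = -114 - 168 = -282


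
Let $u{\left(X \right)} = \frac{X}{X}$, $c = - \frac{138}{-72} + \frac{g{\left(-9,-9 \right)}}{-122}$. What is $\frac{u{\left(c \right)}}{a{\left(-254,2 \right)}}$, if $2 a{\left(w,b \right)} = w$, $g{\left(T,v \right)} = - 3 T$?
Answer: $- \frac{1}{127} \approx -0.007874$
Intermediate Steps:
$c = \frac{1241}{732}$ ($c = - \frac{138}{-72} + \frac{\left(-3\right) \left(-9\right)}{-122} = \left(-138\right) \left(- \frac{1}{72}\right) + 27 \left(- \frac{1}{122}\right) = \frac{23}{12} - \frac{27}{122} = \frac{1241}{732} \approx 1.6954$)
$a{\left(w,b \right)} = \frac{w}{2}$
$u{\left(X \right)} = 1$
$\frac{u{\left(c \right)}}{a{\left(-254,2 \right)}} = 1 \frac{1}{\frac{1}{2} \left(-254\right)} = 1 \frac{1}{-127} = 1 \left(- \frac{1}{127}\right) = - \frac{1}{127}$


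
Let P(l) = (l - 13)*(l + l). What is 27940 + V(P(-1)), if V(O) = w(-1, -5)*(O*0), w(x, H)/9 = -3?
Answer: 27940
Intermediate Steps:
w(x, H) = -27 (w(x, H) = 9*(-3) = -27)
P(l) = 2*l*(-13 + l) (P(l) = (-13 + l)*(2*l) = 2*l*(-13 + l))
V(O) = 0 (V(O) = -27*O*0 = -27*0 = 0)
27940 + V(P(-1)) = 27940 + 0 = 27940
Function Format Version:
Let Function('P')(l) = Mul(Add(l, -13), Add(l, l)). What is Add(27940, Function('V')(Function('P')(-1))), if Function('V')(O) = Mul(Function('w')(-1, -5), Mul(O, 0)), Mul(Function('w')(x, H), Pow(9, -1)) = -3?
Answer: 27940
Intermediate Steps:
Function('w')(x, H) = -27 (Function('w')(x, H) = Mul(9, -3) = -27)
Function('P')(l) = Mul(2, l, Add(-13, l)) (Function('P')(l) = Mul(Add(-13, l), Mul(2, l)) = Mul(2, l, Add(-13, l)))
Function('V')(O) = 0 (Function('V')(O) = Mul(-27, Mul(O, 0)) = Mul(-27, 0) = 0)
Add(27940, Function('V')(Function('P')(-1))) = Add(27940, 0) = 27940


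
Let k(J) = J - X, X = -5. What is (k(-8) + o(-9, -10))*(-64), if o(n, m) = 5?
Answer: -128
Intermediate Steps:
k(J) = 5 + J (k(J) = J - 1*(-5) = J + 5 = 5 + J)
(k(-8) + o(-9, -10))*(-64) = ((5 - 8) + 5)*(-64) = (-3 + 5)*(-64) = 2*(-64) = -128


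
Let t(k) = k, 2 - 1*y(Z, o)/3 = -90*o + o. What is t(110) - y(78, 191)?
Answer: -50893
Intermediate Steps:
y(Z, o) = 6 + 267*o (y(Z, o) = 6 - 3*(-90*o + o) = 6 - (-267)*o = 6 + 267*o)
t(110) - y(78, 191) = 110 - (6 + 267*191) = 110 - (6 + 50997) = 110 - 1*51003 = 110 - 51003 = -50893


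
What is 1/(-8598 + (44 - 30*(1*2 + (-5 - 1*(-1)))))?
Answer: -1/8494 ≈ -0.00011773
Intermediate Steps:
1/(-8598 + (44 - 30*(1*2 + (-5 - 1*(-1))))) = 1/(-8598 + (44 - 30*(2 + (-5 + 1)))) = 1/(-8598 + (44 - 30*(2 - 4))) = 1/(-8598 + (44 - 30*(-2))) = 1/(-8598 + (44 + 60)) = 1/(-8598 + 104) = 1/(-8494) = -1/8494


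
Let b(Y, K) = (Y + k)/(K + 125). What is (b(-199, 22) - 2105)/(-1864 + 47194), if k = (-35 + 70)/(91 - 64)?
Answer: -8360083/179914770 ≈ -0.046467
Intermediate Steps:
k = 35/27 ≈ 1.2963
b(Y, K) = (35/27 + Y)/(125 + K) (b(Y, K) = (Y + 35/27)/(K + 125) = (35/27 + Y)/(125 + K))
(b(-199, 22) - 2105)/(-1864 + 47194) = ((35/27 - 199)/(125 + 22) - 2105)/(-1864 + 47194) = (-5338/27/147 - 2105)/45330 = ((1/147)*(-5338/27) - 2105)*(1/45330) = (-5338/3969 - 2105)*(1/45330) = -8360083/3969*1/45330 = -8360083/179914770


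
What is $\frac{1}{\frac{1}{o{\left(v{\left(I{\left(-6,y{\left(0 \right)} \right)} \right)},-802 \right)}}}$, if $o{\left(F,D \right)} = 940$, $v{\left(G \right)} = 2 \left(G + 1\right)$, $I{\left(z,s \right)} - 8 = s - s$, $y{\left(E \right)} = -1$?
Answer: $940$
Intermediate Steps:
$I{\left(z,s \right)} = 8$ ($I{\left(z,s \right)} = 8 + \left(s - s\right) = 8 + 0 = 8$)
$v{\left(G \right)} = 2 + 2 G$ ($v{\left(G \right)} = 2 \left(1 + G\right) = 2 + 2 G$)
$\frac{1}{\frac{1}{o{\left(v{\left(I{\left(-6,y{\left(0 \right)} \right)} \right)},-802 \right)}}} = \frac{1}{\frac{1}{940}} = 940$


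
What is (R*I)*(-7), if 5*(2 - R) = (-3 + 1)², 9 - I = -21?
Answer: -252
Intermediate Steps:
I = 30 (I = 9 - 1*(-21) = 9 + 21 = 30)
R = 6/5 (R = 2 - (-3 + 1)²/5 = 2 - ⅕*(-2)² = 2 - ⅕*4 = 2 - ⅘ = 6/5 ≈ 1.2000)
(R*I)*(-7) = ((6/5)*30)*(-7) = 36*(-7) = -252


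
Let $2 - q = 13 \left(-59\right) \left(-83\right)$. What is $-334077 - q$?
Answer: $-270418$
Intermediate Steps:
$q = -63659$ ($q = 2 - 13 \left(-59\right) \left(-83\right) = 2 - \left(-767\right) \left(-83\right) = 2 - 63661 = -63659$)
$-334077 - q = -334077 - -63659 = -334077 + 63659 = -270418$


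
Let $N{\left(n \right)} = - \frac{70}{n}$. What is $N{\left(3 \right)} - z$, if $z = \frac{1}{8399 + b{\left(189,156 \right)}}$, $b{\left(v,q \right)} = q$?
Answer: $- \frac{598853}{25665} \approx -23.333$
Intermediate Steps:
$z = \frac{1}{8555}$ ($z = \frac{1}{8399 + 156} = \frac{1}{8555} \approx 0.00011689$)
$N{\left(3 \right)} - z = - \frac{70}{3} - \frac{1}{8555} = - \frac{598853}{25665}$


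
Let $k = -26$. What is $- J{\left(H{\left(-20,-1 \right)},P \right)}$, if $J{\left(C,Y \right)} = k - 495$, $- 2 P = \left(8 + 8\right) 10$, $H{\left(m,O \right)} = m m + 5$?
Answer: $521$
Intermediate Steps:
$H{\left(m,O \right)} = 5 + m^{2}$ ($H{\left(m,O \right)} = m^{2} + 5 = 5 + m^{2}$)
$P = -80$ ($P = - \frac{\left(8 + 8\right) 10}{2} = - \frac{16 \cdot 10}{2} = \left(- \frac{1}{2}\right) 160 = -80$)
$J{\left(C,Y \right)} = -521$ ($J{\left(C,Y \right)} = -26 - 495 = -521$)
$- J{\left(H{\left(-20,-1 \right)},P \right)} = \left(-1\right) \left(-521\right) = 521$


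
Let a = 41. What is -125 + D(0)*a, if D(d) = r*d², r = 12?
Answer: -125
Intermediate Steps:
D(d) = 12*d²
-125 + D(0)*a = -125 + (12*0²)*41 = -125 + (12*0)*41 = -125 + 0*41 = -125 + 0 = -125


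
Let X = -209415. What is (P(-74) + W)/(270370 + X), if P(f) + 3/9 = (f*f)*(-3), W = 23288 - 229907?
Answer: -669142/182865 ≈ -3.6592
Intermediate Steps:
W = -206619
P(f) = -⅓ - 3*f² (P(f) = -⅓ + (f*f)*(-3) = -⅓ + f²*(-3) = -⅓ - 3*f²)
(P(-74) + W)/(270370 + X) = ((-⅓ - 3*(-74)²) - 206619)/(270370 - 209415) = ((-⅓ - 3*5476) - 206619)/60955 = ((-⅓ - 16428) - 206619)*(1/60955) = (-49285/3 - 206619)*(1/60955) = -669142/3*1/60955 = -669142/182865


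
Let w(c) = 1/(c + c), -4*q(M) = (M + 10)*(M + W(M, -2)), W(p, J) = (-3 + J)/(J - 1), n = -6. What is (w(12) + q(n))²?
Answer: 1225/64 ≈ 19.141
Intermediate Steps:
W(p, J) = (-3 + J)/(-1 + J)
q(M) = -(10 + M)*(5/3 + M)/4 (q(M) = -(M + 10)*(M + (-3 - 2)/(-1 - 2))/4 = -(10 + M)*(M - 5/(-3))/4 = -(10 + M)*(M - ⅓*(-5))/4 = -(10 + M)*(M + 5/3)/4 = -(10 + M)*(5/3 + M)/4)
w(c) = 1/(2*c)
(w(12) + q(n))² = ((½)/12 + (-25/6 - 35/12*(-6) - ¼*(-6)²))² = ((½)*(1/12) + (-25/6 + 35/2 - ¼*36))² = (1/24 + (-25/6 + 35/2 - 9))² = (1/24 + 13/3)² = (35/8)² = 1225/64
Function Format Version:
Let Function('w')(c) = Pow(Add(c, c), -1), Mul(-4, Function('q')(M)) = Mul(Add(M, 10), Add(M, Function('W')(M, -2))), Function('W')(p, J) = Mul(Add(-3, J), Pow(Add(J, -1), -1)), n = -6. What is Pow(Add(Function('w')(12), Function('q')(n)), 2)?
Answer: Rational(1225, 64) ≈ 19.141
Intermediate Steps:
Function('W')(p, J) = Mul(Pow(Add(-1, J), -1), Add(-3, J)) (Function('W')(p, J) = Mul(Add(-3, J), Pow(Add(-1, J), -1)) = Mul(Pow(Add(-1, J), -1), Add(-3, J)))
Function('q')(M) = Mul(Rational(-1, 4), Add(10, M), Add(Rational(5, 3), M)) (Function('q')(M) = Mul(Rational(-1, 4), Mul(Add(M, 10), Add(M, Mul(Pow(Add(-1, -2), -1), Add(-3, -2))))) = Mul(Rational(-1, 4), Mul(Add(10, M), Add(M, Mul(Pow(-3, -1), -5)))) = Mul(Rational(-1, 4), Mul(Add(10, M), Add(M, Mul(Rational(-1, 3), -5)))) = Mul(Rational(-1, 4), Mul(Add(10, M), Add(M, Rational(5, 3)))) = Mul(Rational(-1, 4), Mul(Add(10, M), Add(Rational(5, 3), M))) = Mul(Rational(-1, 4), Add(10, M), Add(Rational(5, 3), M)))
Function('w')(c) = Mul(Rational(1, 2), Pow(c, -1)) (Function('w')(c) = Pow(Mul(2, c), -1) = Mul(Rational(1, 2), Pow(c, -1)))
Pow(Add(Function('w')(12), Function('q')(n)), 2) = Pow(Add(Mul(Rational(1, 2), Pow(12, -1)), Add(Rational(-25, 6), Mul(Rational(-35, 12), -6), Mul(Rational(-1, 4), Pow(-6, 2)))), 2) = Pow(Add(Mul(Rational(1, 2), Rational(1, 12)), Add(Rational(-25, 6), Rational(35, 2), Mul(Rational(-1, 4), 36))), 2) = Pow(Add(Rational(1, 24), Add(Rational(-25, 6), Rational(35, 2), -9)), 2) = Pow(Add(Rational(1, 24), Rational(13, 3)), 2) = Pow(Rational(35, 8), 2) = Rational(1225, 64)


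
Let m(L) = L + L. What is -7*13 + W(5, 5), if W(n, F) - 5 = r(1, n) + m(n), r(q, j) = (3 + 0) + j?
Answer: -68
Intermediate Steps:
r(q, j) = 3 + j
m(L) = 2*L
W(n, F) = 8 + 3*n (W(n, F) = 5 + ((3 + n) + 2*n) = 5 + (3 + 3*n) = 8 + 3*n)
-7*13 + W(5, 5) = -7*13 + (8 + 3*5) = -91 + (8 + 15) = -91 + 23 = -68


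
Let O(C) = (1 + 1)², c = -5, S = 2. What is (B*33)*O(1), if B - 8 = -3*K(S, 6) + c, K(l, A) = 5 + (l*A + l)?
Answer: -7128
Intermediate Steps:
K(l, A) = 5 + l + A*l (K(l, A) = 5 + (A*l + l) = 5 + (l + A*l) = 5 + l + A*l)
O(C) = 4 (O(C) = 2² = 4)
B = -54 (B = 8 + (-3*(5 + 2 + 6*2) - 5) = 8 + (-3*(5 + 2 + 12) - 5) = 8 + (-3*19 - 5) = 8 + (-57 - 5) = 8 - 62 = -54)
(B*33)*O(1) = -54*33*4 = -1782*4 = -7128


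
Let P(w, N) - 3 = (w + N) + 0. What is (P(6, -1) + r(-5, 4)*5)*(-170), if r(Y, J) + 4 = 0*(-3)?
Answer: 2040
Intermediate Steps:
P(w, N) = 3 + N + w (P(w, N) = 3 + ((w + N) + 0) = 3 + ((N + w) + 0) = 3 + (N + w) = 3 + N + w)
r(Y, J) = -4 (r(Y, J) = -4 + 0*(-3) = -4 + 0 = -4)
(P(6, -1) + r(-5, 4)*5)*(-170) = ((3 - 1 + 6) - 4*5)*(-170) = (8 - 20)*(-170) = -12*(-170) = 2040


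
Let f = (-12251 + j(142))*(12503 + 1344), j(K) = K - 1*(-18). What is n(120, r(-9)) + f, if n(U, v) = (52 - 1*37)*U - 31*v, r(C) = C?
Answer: -167421998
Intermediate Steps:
j(K) = 18 + K (j(K) = K + 18 = 18 + K)
n(U, v) = -31*v + 15*U (n(U, v) = (52 - 37)*U - 31*v = 15*U - 31*v = -31*v + 15*U)
f = -167424077 (f = (-12251 + (18 + 142))*(12503 + 1344) = (-12251 + 160)*13847 = -12091*13847 = -167424077)
n(120, r(-9)) + f = (-31*(-9) + 15*120) - 167424077 = (279 + 1800) - 167424077 = 2079 - 167424077 = -167421998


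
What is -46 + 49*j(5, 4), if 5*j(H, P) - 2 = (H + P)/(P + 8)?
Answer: -381/20 ≈ -19.050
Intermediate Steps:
j(H, P) = 2/5 + (H + P)/(5*(8 + P)) (j(H, P) = 2/5 + ((H + P)/(P + 8))/5 = 2/5 + ((H + P)/(8 + P))/5 = 2/5 + (H + P)/(5*(8 + P)))
-46 + 49*j(5, 4) = -46 + 49*((16 + 5 + 3*4)/(5*(8 + 4))) = -46 + 49*((1/5)*(16 + 5 + 12)/12) = -46 + 49*((1/5)*(1/12)*33) = -46 + 49*(11/20) = -46 + 539/20 = -381/20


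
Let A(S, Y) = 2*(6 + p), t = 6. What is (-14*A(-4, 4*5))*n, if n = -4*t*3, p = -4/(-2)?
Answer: 16128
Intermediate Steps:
p = 2 (p = -4*(-½) = 2)
n = -72 (n = -4*6*3 = -24*3 = -72)
A(S, Y) = 16 (A(S, Y) = 2*(6 + 2) = 2*8 = 16)
(-14*A(-4, 4*5))*n = -14*16*(-72) = -224*(-72) = 16128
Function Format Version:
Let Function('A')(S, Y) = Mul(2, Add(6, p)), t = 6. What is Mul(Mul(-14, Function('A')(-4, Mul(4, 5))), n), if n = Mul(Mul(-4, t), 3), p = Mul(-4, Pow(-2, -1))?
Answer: 16128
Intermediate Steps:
p = 2 (p = Mul(-4, Rational(-1, 2)) = 2)
n = -72 (n = Mul(Mul(-4, 6), 3) = Mul(-24, 3) = -72)
Function('A')(S, Y) = 16 (Function('A')(S, Y) = Mul(2, Add(6, 2)) = Mul(2, 8) = 16)
Mul(Mul(-14, Function('A')(-4, Mul(4, 5))), n) = Mul(Mul(-14, 16), -72) = Mul(-224, -72) = 16128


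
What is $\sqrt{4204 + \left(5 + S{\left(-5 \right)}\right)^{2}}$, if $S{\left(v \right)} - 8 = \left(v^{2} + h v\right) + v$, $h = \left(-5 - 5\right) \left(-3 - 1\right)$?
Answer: $\sqrt{32093} \approx 179.15$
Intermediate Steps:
$h = 40$ ($h = \left(-10\right) \left(-4\right) = 40$)
$S{\left(v \right)} = 8 + v^{2} + 41 v$ ($S{\left(v \right)} = 8 + \left(\left(v^{2} + 40 v\right) + v\right) = 8 + \left(v^{2} + 41 v\right) = 8 + v^{2} + 41 v$)
$\sqrt{4204 + \left(5 + S{\left(-5 \right)}\right)^{2}} = \sqrt{4204 + \left(5 + \left(8 + \left(-5\right)^{2} + 41 \left(-5\right)\right)\right)^{2}} = \sqrt{4204 + \left(5 + \left(8 + 25 - 205\right)\right)^{2}} = \sqrt{4204 + \left(5 - 172\right)^{2}} = \sqrt{4204 + \left(-167\right)^{2}} = \sqrt{4204 + 27889} = \sqrt{32093}$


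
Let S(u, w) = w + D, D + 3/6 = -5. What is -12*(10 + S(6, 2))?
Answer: -78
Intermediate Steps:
D = -11/2 (D = -½ - 5 = -11/2 ≈ -5.5000)
S(u, w) = -11/2 + w (S(u, w) = w - 11/2 = -11/2 + w)
-12*(10 + S(6, 2)) = -12*(10 + (-11/2 + 2)) = -12*(10 - 7/2) = -12*13/2 = -78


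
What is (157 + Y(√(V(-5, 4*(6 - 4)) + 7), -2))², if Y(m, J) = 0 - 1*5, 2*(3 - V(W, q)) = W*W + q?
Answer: 23104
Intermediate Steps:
V(W, q) = 3 - q/2 - W²/2 (V(W, q) = 3 - (W*W + q)/2 = 3 - (W² + q)/2 = 3 - (q + W²)/2 = 3 + (-q/2 - W²/2) = 3 - q/2 - W²/2)
Y(m, J) = -5 (Y(m, J) = 0 - 5 = -5)
(157 + Y(√(V(-5, 4*(6 - 4)) + 7), -2))² = (157 - 5)² = 152² = 23104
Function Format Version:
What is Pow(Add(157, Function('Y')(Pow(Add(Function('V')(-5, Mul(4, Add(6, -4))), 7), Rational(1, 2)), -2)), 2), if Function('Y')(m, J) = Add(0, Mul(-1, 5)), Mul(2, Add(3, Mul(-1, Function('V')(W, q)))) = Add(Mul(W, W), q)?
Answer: 23104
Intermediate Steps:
Function('V')(W, q) = Add(3, Mul(Rational(-1, 2), q), Mul(Rational(-1, 2), Pow(W, 2))) (Function('V')(W, q) = Add(3, Mul(Rational(-1, 2), Add(Mul(W, W), q))) = Add(3, Mul(Rational(-1, 2), Add(Pow(W, 2), q))) = Add(3, Mul(Rational(-1, 2), Add(q, Pow(W, 2)))) = Add(3, Add(Mul(Rational(-1, 2), q), Mul(Rational(-1, 2), Pow(W, 2)))) = Add(3, Mul(Rational(-1, 2), q), Mul(Rational(-1, 2), Pow(W, 2))))
Function('Y')(m, J) = -5 (Function('Y')(m, J) = Add(0, -5) = -5)
Pow(Add(157, Function('Y')(Pow(Add(Function('V')(-5, Mul(4, Add(6, -4))), 7), Rational(1, 2)), -2)), 2) = Pow(Add(157, -5), 2) = Pow(152, 2) = 23104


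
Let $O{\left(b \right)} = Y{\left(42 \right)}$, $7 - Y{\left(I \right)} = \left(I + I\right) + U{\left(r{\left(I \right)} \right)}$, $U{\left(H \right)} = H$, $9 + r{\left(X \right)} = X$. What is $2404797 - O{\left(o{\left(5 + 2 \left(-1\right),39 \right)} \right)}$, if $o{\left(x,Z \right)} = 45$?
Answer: $2404907$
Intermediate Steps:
$r{\left(X \right)} = -9 + X$
$Y{\left(I \right)} = 16 - 3 I$ ($Y{\left(I \right)} = 7 - \left(\left(I + I\right) + \left(-9 + I\right)\right) = 7 - \left(2 I + \left(-9 + I\right)\right) = 7 - \left(-9 + 3 I\right) = 16 - 3 I$)
$O{\left(b \right)} = -110$ ($O{\left(b \right)} = 16 - 126 = -110$)
$2404797 - O{\left(o{\left(5 + 2 \left(-1\right),39 \right)} \right)} = 2404797 - -110 = 2404797 + 110 = 2404907$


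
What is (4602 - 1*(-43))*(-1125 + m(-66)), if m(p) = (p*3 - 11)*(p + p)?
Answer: 122920635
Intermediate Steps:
m(p) = 2*p*(-11 + 3*p) (m(p) = (3*p - 11)*(2*p) = (-11 + 3*p)*(2*p) = 2*p*(-11 + 3*p))
(4602 - 1*(-43))*(-1125 + m(-66)) = (4602 - 1*(-43))*(-1125 + 2*(-66)*(-11 + 3*(-66))) = (4602 + 43)*(-1125 + 2*(-66)*(-11 - 198)) = 4645*(-1125 + 2*(-66)*(-209)) = 4645*(-1125 + 27588) = 4645*26463 = 122920635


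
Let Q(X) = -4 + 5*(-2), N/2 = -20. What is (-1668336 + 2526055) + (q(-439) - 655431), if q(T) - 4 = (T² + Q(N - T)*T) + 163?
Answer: 401322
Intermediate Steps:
N = -40 (N = 2*(-20) = -40)
Q(X) = -14 (Q(X) = -4 - 10 = -14)
q(T) = 167 + T² - 14*T (q(T) = 4 + ((T² - 14*T) + 163) = 4 + (163 + T² - 14*T) = 167 + T² - 14*T)
(-1668336 + 2526055) + (q(-439) - 655431) = (-1668336 + 2526055) + ((167 + (-439)² - 14*(-439)) - 655431) = 857719 + ((167 + 192721 + 6146) - 655431) = 857719 + (199034 - 655431) = 857719 - 456397 = 401322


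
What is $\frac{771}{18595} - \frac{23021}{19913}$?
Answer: $- \frac{412722572}{370282235} \approx -1.1146$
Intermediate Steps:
$\frac{771}{18595} - \frac{23021}{19913} = - \frac{412722572}{370282235}$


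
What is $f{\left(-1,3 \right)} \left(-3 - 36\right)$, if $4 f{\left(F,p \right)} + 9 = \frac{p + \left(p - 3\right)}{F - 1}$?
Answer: $\frac{819}{8} \approx 102.38$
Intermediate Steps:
$f{\left(F,p \right)} = - \frac{9}{4} + \frac{-3 + 2 p}{4 \left(-1 + F\right)}$ ($f{\left(F,p \right)} = - \frac{9}{4} + \frac{\left(p + \left(p - 3\right)\right) \frac{1}{F - 1}}{4} = - \frac{9}{4} + \frac{\left(p + \left(-3 + p\right)\right) \frac{1}{-1 + F}}{4} = - \frac{9}{4} + \frac{\left(-3 + 2 p\right) \frac{1}{-1 + F}}{4} = - \frac{9}{4} + \frac{\frac{1}{-1 + F} \left(-3 + 2 p\right)}{4} = - \frac{9}{4} + \frac{-3 + 2 p}{4 \left(-1 + F\right)}$)
$f{\left(-1,3 \right)} \left(-3 - 36\right) = \frac{6 - -9 + 2 \cdot 3}{4 \left(-1 - 1\right)} \left(-3 - 36\right) = \frac{6 + 9 + 6}{4 \left(-2\right)} \left(-39\right) = \frac{1}{4} \left(- \frac{1}{2}\right) 21 \left(-39\right) = \left(- \frac{21}{8}\right) \left(-39\right) = \frac{819}{8}$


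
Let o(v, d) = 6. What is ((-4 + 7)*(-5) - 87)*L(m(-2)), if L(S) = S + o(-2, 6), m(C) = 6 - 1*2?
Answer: -1020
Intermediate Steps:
m(C) = 4 (m(C) = 6 - 2 = 4)
L(S) = 6 + S (L(S) = S + 6 = 6 + S)
((-4 + 7)*(-5) - 87)*L(m(-2)) = ((-4 + 7)*(-5) - 87)*(6 + 4) = (3*(-5) - 87)*10 = (-15 - 87)*10 = -102*10 = -1020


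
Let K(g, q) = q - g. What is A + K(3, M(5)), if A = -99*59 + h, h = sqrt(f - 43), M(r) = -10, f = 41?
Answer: -5854 + I*sqrt(2) ≈ -5854.0 + 1.4142*I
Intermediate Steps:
h = I*sqrt(2) (h = sqrt(41 - 43) = sqrt(-2) = I*sqrt(2) ≈ 1.4142*I)
A = -5841 + I*sqrt(2) (A = -99*59 + I*sqrt(2) = -5841 + I*sqrt(2) ≈ -5841.0 + 1.4142*I)
A + K(3, M(5)) = (-5841 + I*sqrt(2)) + (-10 - 1*3) = (-5841 + I*sqrt(2)) + (-10 - 3) = (-5841 + I*sqrt(2)) - 13 = -5854 + I*sqrt(2)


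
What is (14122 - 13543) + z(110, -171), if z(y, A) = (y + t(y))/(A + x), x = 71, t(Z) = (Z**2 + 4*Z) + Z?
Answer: 2257/5 ≈ 451.40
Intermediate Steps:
t(Z) = Z**2 + 5*Z
z(y, A) = (y + y*(5 + y))/(71 + A) (z(y, A) = (y + y*(5 + y))/(A + 71) = (y + y*(5 + y))/(71 + A))
(14122 - 13543) + z(110, -171) = (14122 - 13543) + 110*(6 + 110)/(71 - 171) = 579 + 110*116/(-100) = 579 + 110*(-1/100)*116 = 579 - 638/5 = 2257/5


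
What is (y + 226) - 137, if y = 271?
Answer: 360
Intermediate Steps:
(y + 226) - 137 = (271 + 226) - 137 = 497 - 137 = 360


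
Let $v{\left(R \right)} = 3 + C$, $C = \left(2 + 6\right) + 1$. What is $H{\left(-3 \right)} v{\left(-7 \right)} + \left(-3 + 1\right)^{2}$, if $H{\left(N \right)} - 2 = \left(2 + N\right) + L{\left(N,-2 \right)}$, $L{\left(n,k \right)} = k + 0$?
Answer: $-8$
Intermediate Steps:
$L{\left(n,k \right)} = k$
$C = 9$ ($C = 8 + 1 = 9$)
$H{\left(N \right)} = 2 + N$ ($H{\left(N \right)} = 2 + \left(\left(2 + N\right) - 2\right) = 2 + N$)
$v{\left(R \right)} = 12$ ($v{\left(R \right)} = 3 + 9 = 12$)
$H{\left(-3 \right)} v{\left(-7 \right)} + \left(-3 + 1\right)^{2} = \left(2 - 3\right) 12 + \left(-3 + 1\right)^{2} = \left(-1\right) 12 + \left(-2\right)^{2} = -12 + 4 = -8$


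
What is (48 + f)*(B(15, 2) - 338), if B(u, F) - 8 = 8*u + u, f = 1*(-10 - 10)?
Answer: -5460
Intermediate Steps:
f = -20 (f = 1*(-20) = -20)
B(u, F) = 8 + 9*u (B(u, F) = 8 + (8*u + u) = 8 + 9*u)
(48 + f)*(B(15, 2) - 338) = (48 - 20)*((8 + 9*15) - 338) = 28*((8 + 135) - 338) = 28*(143 - 338) = 28*(-195) = -5460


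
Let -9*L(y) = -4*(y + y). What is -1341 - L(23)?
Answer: -12253/9 ≈ -1361.4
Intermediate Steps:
L(y) = 8*y/9 (L(y) = -(-4)*(y + y)/9 = -(-4)*2*y/9 = -(-8)*y/9 = 8*y/9)
-1341 - L(23) = -1341 - 8*23/9 = -1341 - 1*184/9 = -1341 - 184/9 = -12253/9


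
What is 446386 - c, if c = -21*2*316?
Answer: 459658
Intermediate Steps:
c = -13272 (c = -42*316 = -13272)
446386 - c = 446386 - 1*(-13272) = 446386 + 13272 = 459658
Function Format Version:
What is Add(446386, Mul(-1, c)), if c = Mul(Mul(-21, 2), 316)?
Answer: 459658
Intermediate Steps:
c = -13272 (c = Mul(-42, 316) = -13272)
Add(446386, Mul(-1, c)) = Add(446386, Mul(-1, -13272)) = Add(446386, 13272) = 459658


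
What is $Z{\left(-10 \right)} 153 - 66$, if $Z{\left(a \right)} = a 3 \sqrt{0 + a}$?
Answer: $-66 - 4590 i \sqrt{10} \approx -66.0 - 14515.0 i$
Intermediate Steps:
$Z{\left(a \right)} = 3 a^{\frac{3}{2}}$ ($Z{\left(a \right)} = 3 a \sqrt{a} = 3 a^{\frac{3}{2}}$)
$Z{\left(-10 \right)} 153 - 66 = 3 \left(-10\right)^{\frac{3}{2}} \cdot 153 - 66 = 3 \left(- 10 i \sqrt{10}\right) 153 - 66 = - 30 i \sqrt{10} \cdot 153 - 66 = - 4590 i \sqrt{10} - 66 = -66 - 4590 i \sqrt{10}$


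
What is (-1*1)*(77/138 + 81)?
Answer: -11255/138 ≈ -81.558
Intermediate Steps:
(-1*1)*(77/138 + 81) = -(77*(1/138) + 81) = -(77/138 + 81) = -1*11255/138 = -11255/138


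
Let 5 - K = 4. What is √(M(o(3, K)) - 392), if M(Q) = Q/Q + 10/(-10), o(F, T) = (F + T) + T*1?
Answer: 14*I*√2 ≈ 19.799*I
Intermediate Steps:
K = 1 (K = 5 - 1*4 = 5 - 4 = 1)
o(F, T) = F + 2*T (o(F, T) = (F + T) + T = F + 2*T)
M(Q) = 0 (M(Q) = 1 + 10*(-⅒) = 1 - 1 = 0)
√(M(o(3, K)) - 392) = √(0 - 392) = √(-392) = 14*I*√2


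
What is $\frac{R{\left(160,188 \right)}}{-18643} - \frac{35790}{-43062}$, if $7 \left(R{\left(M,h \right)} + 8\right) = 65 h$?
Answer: $\frac{691137437}{936605677} \approx 0.73792$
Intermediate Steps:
$R{\left(M,h \right)} = -8 + \frac{65 h}{7}$
$\frac{R{\left(160,188 \right)}}{-18643} - \frac{35790}{-43062} = \frac{-8 + \frac{65}{7} \cdot 188}{-18643} - \frac{35790}{-43062} = \left(-8 + \frac{12220}{7}\right) \left(- \frac{1}{18643}\right) - - \frac{5965}{7177} = \frac{12164}{7} \left(- \frac{1}{18643}\right) + \frac{5965}{7177} = - \frac{12164}{130501} + \frac{5965}{7177} = \frac{691137437}{936605677}$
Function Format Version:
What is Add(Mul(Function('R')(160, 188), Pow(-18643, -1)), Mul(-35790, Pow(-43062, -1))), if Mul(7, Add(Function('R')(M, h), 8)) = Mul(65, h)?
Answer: Rational(691137437, 936605677) ≈ 0.73792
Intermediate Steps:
Function('R')(M, h) = Add(-8, Mul(Rational(65, 7), h)) (Function('R')(M, h) = Add(-8, Mul(Rational(1, 7), Mul(65, h))) = Add(-8, Mul(Rational(65, 7), h)))
Add(Mul(Function('R')(160, 188), Pow(-18643, -1)), Mul(-35790, Pow(-43062, -1))) = Add(Mul(Add(-8, Mul(Rational(65, 7), 188)), Pow(-18643, -1)), Mul(-35790, Pow(-43062, -1))) = Add(Mul(Add(-8, Rational(12220, 7)), Rational(-1, 18643)), Mul(-35790, Rational(-1, 43062))) = Add(Mul(Rational(12164, 7), Rational(-1, 18643)), Rational(5965, 7177)) = Add(Rational(-12164, 130501), Rational(5965, 7177)) = Rational(691137437, 936605677)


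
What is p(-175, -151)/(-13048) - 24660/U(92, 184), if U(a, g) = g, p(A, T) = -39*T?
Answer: -40355907/300104 ≈ -134.47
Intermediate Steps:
p(-175, -151)/(-13048) - 24660/U(92, 184) = -39*(-151)/(-13048) - 24660/184 = 5889*(-1/13048) - 24660*1/184 = -5889/13048 - 6165/46 = -40355907/300104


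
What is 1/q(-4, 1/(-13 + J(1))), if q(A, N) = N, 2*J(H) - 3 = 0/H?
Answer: -23/2 ≈ -11.500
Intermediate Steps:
J(H) = 3/2 (J(H) = 3/2 + (0/H)/2 = 3/2 + (1/2)*0 = 3/2 + 0 = 3/2)
1/q(-4, 1/(-13 + J(1))) = 1/(1/(-13 + 3/2)) = 1/(1/(-23/2)) = 1/(-2/23) = -23/2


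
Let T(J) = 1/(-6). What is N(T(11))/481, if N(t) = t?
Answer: -1/2886 ≈ -0.00034650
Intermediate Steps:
T(J) = -⅙
N(T(11))/481 = -⅙/481 = -⅙*1/481 = -1/2886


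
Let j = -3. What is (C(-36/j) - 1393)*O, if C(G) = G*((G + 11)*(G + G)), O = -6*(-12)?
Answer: 376632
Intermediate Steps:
O = 72
C(G) = 2*G²*(11 + G) (C(G) = G*((11 + G)*(2*G)) = G*(2*G*(11 + G)) = 2*G²*(11 + G))
(C(-36/j) - 1393)*O = (2*(-36/(-3))²*(11 - 36/(-3)) - 1393)*72 = (2*(-36*(-⅓))²*(11 - 36*(-⅓)) - 1393)*72 = (2*12²*(11 + 12) - 1393)*72 = (2*144*23 - 1393)*72 = (6624 - 1393)*72 = 5231*72 = 376632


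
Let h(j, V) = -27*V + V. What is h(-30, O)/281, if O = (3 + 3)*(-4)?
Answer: 624/281 ≈ 2.2206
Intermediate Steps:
O = -24 (O = 6*(-4) = -24)
h(j, V) = -26*V
h(-30, O)/281 = -26*(-24)/281 = 624*(1/281) = 624/281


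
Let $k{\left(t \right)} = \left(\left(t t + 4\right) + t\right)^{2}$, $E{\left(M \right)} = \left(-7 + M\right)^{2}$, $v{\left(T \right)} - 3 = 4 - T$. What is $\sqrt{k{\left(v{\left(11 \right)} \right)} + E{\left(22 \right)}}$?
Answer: $\sqrt{481} \approx 21.932$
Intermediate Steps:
$v{\left(T \right)} = 7 - T$ ($v{\left(T \right)} = 3 - \left(-4 + T\right) = 7 - T$)
$k{\left(t \right)} = \left(4 + t + t^{2}\right)^{2}$ ($k{\left(t \right)} = \left(\left(t^{2} + 4\right) + t\right)^{2} = \left(\left(4 + t^{2}\right) + t\right)^{2} = \left(4 + t + t^{2}\right)^{2}$)
$\sqrt{k{\left(v{\left(11 \right)} \right)} + E{\left(22 \right)}} = \sqrt{\left(4 + \left(7 - 11\right) + \left(7 - 11\right)^{2}\right)^{2} + \left(-7 + 22\right)^{2}} = \sqrt{\left(4 + \left(7 - 11\right) + \left(7 - 11\right)^{2}\right)^{2} + 15^{2}} = \sqrt{\left(4 - 4 + \left(-4\right)^{2}\right)^{2} + 225} = \sqrt{\left(4 - 4 + 16\right)^{2} + 225} = \sqrt{16^{2} + 225} = \sqrt{256 + 225} = \sqrt{481}$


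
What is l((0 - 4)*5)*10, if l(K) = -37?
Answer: -370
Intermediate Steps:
l((0 - 4)*5)*10 = -37*10 = -370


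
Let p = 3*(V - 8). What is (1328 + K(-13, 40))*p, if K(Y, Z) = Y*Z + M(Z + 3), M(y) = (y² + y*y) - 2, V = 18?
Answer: 135120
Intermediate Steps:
p = 30 (p = 3*(18 - 8) = 3*10 = 30)
M(y) = -2 + 2*y² (M(y) = (y² + y²) - 2 = 2*y² - 2 = -2 + 2*y²)
K(Y, Z) = -2 + 2*(3 + Z)² + Y*Z (K(Y, Z) = Y*Z + (-2 + 2*(Z + 3)²) = Y*Z + (-2 + 2*(3 + Z)²) = -2 + 2*(3 + Z)² + Y*Z)
(1328 + K(-13, 40))*p = (1328 + (-2 + 2*(3 + 40)² - 13*40))*30 = (1328 + (-2 + 2*43² - 520))*30 = (1328 + (-2 + 2*1849 - 520))*30 = (1328 + (-2 + 3698 - 520))*30 = (1328 + 3176)*30 = 4504*30 = 135120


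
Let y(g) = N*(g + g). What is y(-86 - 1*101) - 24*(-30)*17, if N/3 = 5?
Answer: 6630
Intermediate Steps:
N = 15 (N = 3*5 = 15)
y(g) = 30*g (y(g) = 15*(g + g) = 15*(2*g) = 30*g)
y(-86 - 1*101) - 24*(-30)*17 = 30*(-86 - 1*101) - 24*(-30)*17 = 30*(-86 - 101) - (-720)*17 = 30*(-187) - 1*(-12240) = -5610 + 12240 = 6630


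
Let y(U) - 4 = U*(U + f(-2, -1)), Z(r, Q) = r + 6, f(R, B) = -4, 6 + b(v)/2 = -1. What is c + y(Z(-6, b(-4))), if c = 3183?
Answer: 3187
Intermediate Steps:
b(v) = -14 (b(v) = -12 + 2*(-1) = -12 - 2 = -14)
Z(r, Q) = 6 + r
y(U) = 4 + U*(-4 + U) (y(U) = 4 + U*(U - 4) = 4 + U*(-4 + U))
c + y(Z(-6, b(-4))) = 3183 + (4 + (6 - 6)**2 - 4*(6 - 6)) = 3183 + (4 + 0**2 - 4*0) = 3183 + (4 + 0 + 0) = 3183 + 4 = 3187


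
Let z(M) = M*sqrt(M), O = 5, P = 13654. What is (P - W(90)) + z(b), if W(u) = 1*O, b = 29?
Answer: 13649 + 29*sqrt(29) ≈ 13805.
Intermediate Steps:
W(u) = 5 (W(u) = 1*5 = 5)
z(M) = M**(3/2)
(P - W(90)) + z(b) = (13654 - 1*5) + 29**(3/2) = (13654 - 5) + 29*sqrt(29) = 13649 + 29*sqrt(29)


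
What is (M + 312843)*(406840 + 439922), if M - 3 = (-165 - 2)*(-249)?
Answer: 300117008898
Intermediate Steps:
M = 41586 (M = 3 + (-165 - 2)*(-249) = 3 - 167*(-249) = 3 + 41583 = 41586)
(M + 312843)*(406840 + 439922) = (41586 + 312843)*(406840 + 439922) = 354429*846762 = 300117008898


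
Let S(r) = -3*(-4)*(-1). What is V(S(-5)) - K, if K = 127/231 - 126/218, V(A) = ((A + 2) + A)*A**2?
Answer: -79766362/25179 ≈ -3168.0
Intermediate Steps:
S(r) = -12 (S(r) = 12*(-1) = -12)
V(A) = A**2*(2 + 2*A) (V(A) = ((2 + A) + A)*A**2 = (2 + 2*A)*A**2 = A**2*(2 + 2*A))
K = -710/25179 (K = 127*(1/231) - 126*1/218 = 127/231 - 63/109 = -710/25179 ≈ -0.028198)
V(S(-5)) - K = 2*(-12)**2*(1 - 12) - 1*(-710/25179) = 2*144*(-11) + 710/25179 = -3168 + 710/25179 = -79766362/25179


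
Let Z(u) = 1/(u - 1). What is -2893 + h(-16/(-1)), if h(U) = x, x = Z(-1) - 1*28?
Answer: -5843/2 ≈ -2921.5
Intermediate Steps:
Z(u) = 1/(-1 + u)
x = -57/2 (x = 1/(-1 - 1) - 1*28 = 1/(-2) - 28 = -½ - 28 = -57/2 ≈ -28.500)
h(U) = -57/2
-2893 + h(-16/(-1)) = -2893 - 57/2 = -5843/2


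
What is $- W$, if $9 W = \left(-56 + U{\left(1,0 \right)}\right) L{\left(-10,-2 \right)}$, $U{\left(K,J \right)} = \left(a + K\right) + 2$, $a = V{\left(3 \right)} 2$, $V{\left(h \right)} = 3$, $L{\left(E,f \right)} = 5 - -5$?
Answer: $\frac{470}{9} \approx 52.222$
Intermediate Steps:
$L{\left(E,f \right)} = 10$ ($L{\left(E,f \right)} = 5 + 5 = 10$)
$a = 6$ ($a = 3 \cdot 2 = 6$)
$U{\left(K,J \right)} = 8 + K$ ($U{\left(K,J \right)} = \left(6 + K\right) + 2 = 8 + K$)
$W = - \frac{470}{9}$ ($W = \frac{\left(-56 + \left(8 + 1\right)\right) 10}{9} = \frac{\left(-56 + 9\right) 10}{9} = \frac{\left(-47\right) 10}{9} = \frac{1}{9} \left(-470\right) = - \frac{470}{9} \approx -52.222$)
$- W = \left(-1\right) \left(- \frac{470}{9}\right) = \frac{470}{9}$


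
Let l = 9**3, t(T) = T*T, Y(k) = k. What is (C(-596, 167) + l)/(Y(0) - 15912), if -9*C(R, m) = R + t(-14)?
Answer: -6961/143208 ≈ -0.048608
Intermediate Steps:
t(T) = T**2
C(R, m) = -196/9 - R/9 (C(R, m) = -(R + (-14)**2)/9 = -(R + 196)/9 = -(196 + R)/9 = -196/9 - R/9)
l = 729
(C(-596, 167) + l)/(Y(0) - 15912) = ((-196/9 - 1/9*(-596)) + 729)/(0 - 15912) = ((-196/9 + 596/9) + 729)/(-15912) = (400/9 + 729)*(-1/15912) = (6961/9)*(-1/15912) = -6961/143208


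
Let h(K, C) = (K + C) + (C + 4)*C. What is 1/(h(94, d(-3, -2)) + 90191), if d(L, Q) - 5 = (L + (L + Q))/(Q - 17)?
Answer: 361/32613279 ≈ 1.1069e-5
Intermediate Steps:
d(L, Q) = 5 + (Q + 2*L)/(-17 + Q) (d(L, Q) = 5 + (L + (L + Q))/(Q - 17) = 5 + (Q + 2*L)/(-17 + Q))
h(K, C) = C + K + C*(4 + C) (h(K, C) = (C + K) + (4 + C)*C = (C + K) + C*(4 + C) = C + K + C*(4 + C))
1/(h(94, d(-3, -2)) + 90191) = 1/((94 + ((-85 + 2*(-3) + 6*(-2))/(-17 - 2))² + 5*((-85 + 2*(-3) + 6*(-2))/(-17 - 2))) + 90191) = 1/((94 + ((-85 - 6 - 12)/(-19))² + 5*((-85 - 6 - 12)/(-19))) + 90191) = 1/((94 + (-1/19*(-103))² + 5*(-1/19*(-103))) + 90191) = 1/((94 + (103/19)² + 5*(103/19)) + 90191) = 1/((94 + 10609/361 + 515/19) + 90191) = 1/(54328/361 + 90191) = 1/(32613279/361) = 361/32613279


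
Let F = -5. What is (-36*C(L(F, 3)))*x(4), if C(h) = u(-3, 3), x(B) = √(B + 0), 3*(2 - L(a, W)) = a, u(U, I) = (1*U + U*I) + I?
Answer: 648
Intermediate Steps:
u(U, I) = I + U + I*U (u(U, I) = (U + I*U) + I = I + U + I*U)
L(a, W) = 2 - a/3
x(B) = √B
C(h) = -9 (C(h) = 3 - 3 + 3*(-3) = 3 - 3 - 9 = -9)
(-36*C(L(F, 3)))*x(4) = (-36*(-9))*√4 = 324*2 = 648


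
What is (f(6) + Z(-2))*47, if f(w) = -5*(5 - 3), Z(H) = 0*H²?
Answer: -470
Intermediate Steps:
Z(H) = 0
f(w) = -10 (f(w) = -5*2 = -10)
(f(6) + Z(-2))*47 = (-10 + 0)*47 = -10*47 = -470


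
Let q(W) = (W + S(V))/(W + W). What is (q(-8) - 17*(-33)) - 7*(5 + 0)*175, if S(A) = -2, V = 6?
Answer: -44507/8 ≈ -5563.4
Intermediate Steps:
q(W) = (-2 + W)/(2*W) (q(W) = (W - 2)/(W + W) = (-2 + W)/((2*W)) = (-2 + W)*(1/(2*W)) = (-2 + W)/(2*W))
(q(-8) - 17*(-33)) - 7*(5 + 0)*175 = ((½)*(-2 - 8)/(-8) - 17*(-33)) - 7*(5 + 0)*175 = ((½)*(-⅛)*(-10) + 561) - 7*5*175 = (5/8 + 561) - 35*175 = 4493/8 - 1*6125 = 4493/8 - 6125 = -44507/8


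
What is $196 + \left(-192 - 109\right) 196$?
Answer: $-58800$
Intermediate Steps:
$196 + \left(-192 - 109\right) 196 = 196 - 58996 = -58800$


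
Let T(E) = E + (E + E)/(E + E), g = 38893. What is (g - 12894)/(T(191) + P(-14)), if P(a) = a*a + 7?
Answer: 25999/395 ≈ 65.820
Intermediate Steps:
P(a) = 7 + a**2 (P(a) = a**2 + 7 = 7 + a**2)
T(E) = 1 + E (T(E) = E + (2*E)/((2*E)) = E + (2*E)*(1/(2*E)) = E + 1 = 1 + E)
(g - 12894)/(T(191) + P(-14)) = (38893 - 12894)/((1 + 191) + (7 + (-14)**2)) = 25999/(192 + (7 + 196)) = 25999/(192 + 203) = 25999/395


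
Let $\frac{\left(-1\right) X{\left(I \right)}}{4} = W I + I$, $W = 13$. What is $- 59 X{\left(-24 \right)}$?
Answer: $-79296$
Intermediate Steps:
$X{\left(I \right)} = - 56 I$ ($X{\left(I \right)} = - 4 \left(13 I + I\right) = - 4 \cdot 14 I = - 56 I$)
$- 59 X{\left(-24 \right)} = - 59 \left(\left(-56\right) \left(-24\right)\right) = \left(-59\right) 1344 = -79296$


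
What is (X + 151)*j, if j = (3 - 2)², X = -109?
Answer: 42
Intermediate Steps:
j = 1 (j = 1² = 1)
(X + 151)*j = (-109 + 151)*1 = 42*1 = 42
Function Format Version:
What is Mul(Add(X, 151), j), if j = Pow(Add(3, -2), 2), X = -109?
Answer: 42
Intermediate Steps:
j = 1 (j = Pow(1, 2) = 1)
Mul(Add(X, 151), j) = Mul(Add(-109, 151), 1) = Mul(42, 1) = 42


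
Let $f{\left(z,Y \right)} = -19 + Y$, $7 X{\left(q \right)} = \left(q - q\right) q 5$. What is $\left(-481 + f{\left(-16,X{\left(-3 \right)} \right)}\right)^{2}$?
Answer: $250000$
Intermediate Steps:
$X{\left(q \right)} = 0$ ($X{\left(q \right)} = \frac{\left(q - q\right) q 5}{7} = \frac{0 q 5}{7} = \frac{0 \cdot 5}{7} = \frac{1}{7} \cdot 0 = 0$)
$\left(-481 + f{\left(-16,X{\left(-3 \right)} \right)}\right)^{2} = \left(-481 + \left(-19 + 0\right)\right)^{2} = \left(-481 - 19\right)^{2} = \left(-500\right)^{2} = 250000$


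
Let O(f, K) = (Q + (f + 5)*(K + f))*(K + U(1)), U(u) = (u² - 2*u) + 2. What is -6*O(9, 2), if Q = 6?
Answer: -2880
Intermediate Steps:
U(u) = 2 + u² - 2*u
O(f, K) = (1 + K)*(6 + (5 + f)*(K + f)) (O(f, K) = (6 + (f + 5)*(K + f))*(K + (2 + 1² - 2*1)) = (6 + (5 + f)*(K + f))*(K + (2 + 1 - 2)) = (6 + (5 + f)*(K + f))*(K + 1) = (6 + (5 + f)*(K + f))*(1 + K) = (1 + K)*(6 + (5 + f)*(K + f)))
-6*O(9, 2) = -6*(6 + 9² + 5*9 + 5*2² + 11*2 + 2*9² + 9*2² + 6*2*9) = -6*(6 + 81 + 45 + 5*4 + 22 + 2*81 + 9*4 + 108) = -6*(6 + 81 + 45 + 20 + 22 + 162 + 36 + 108) = -6*480 = -2880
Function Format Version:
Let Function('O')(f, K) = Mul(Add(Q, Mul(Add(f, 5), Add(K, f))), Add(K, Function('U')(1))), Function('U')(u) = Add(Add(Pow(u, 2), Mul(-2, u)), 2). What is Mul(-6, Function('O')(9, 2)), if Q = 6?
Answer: -2880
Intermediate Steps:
Function('U')(u) = Add(2, Pow(u, 2), Mul(-2, u))
Function('O')(f, K) = Mul(Add(1, K), Add(6, Mul(Add(5, f), Add(K, f)))) (Function('O')(f, K) = Mul(Add(6, Mul(Add(f, 5), Add(K, f))), Add(K, Add(2, Pow(1, 2), Mul(-2, 1)))) = Mul(Add(6, Mul(Add(5, f), Add(K, f))), Add(K, Add(2, 1, -2))) = Mul(Add(6, Mul(Add(5, f), Add(K, f))), Add(K, 1)) = Mul(Add(6, Mul(Add(5, f), Add(K, f))), Add(1, K)) = Mul(Add(1, K), Add(6, Mul(Add(5, f), Add(K, f)))))
Mul(-6, Function('O')(9, 2)) = Mul(-6, Add(6, Pow(9, 2), Mul(5, 9), Mul(5, Pow(2, 2)), Mul(11, 2), Mul(2, Pow(9, 2)), Mul(9, Pow(2, 2)), Mul(6, 2, 9))) = Mul(-6, Add(6, 81, 45, Mul(5, 4), 22, Mul(2, 81), Mul(9, 4), 108)) = Mul(-6, Add(6, 81, 45, 20, 22, 162, 36, 108)) = Mul(-6, 480) = -2880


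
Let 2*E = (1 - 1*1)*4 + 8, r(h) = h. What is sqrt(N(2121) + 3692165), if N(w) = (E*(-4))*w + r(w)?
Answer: 5*sqrt(146414) ≈ 1913.2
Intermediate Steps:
E = 4 (E = ((1 - 1*1)*4 + 8)/2 = ((1 - 1)*4 + 8)/2 = (0*4 + 8)/2 = (0 + 8)/2 = (1/2)*8 = 4)
N(w) = -15*w (N(w) = (4*(-4))*w + w = -16*w + w = -15*w)
sqrt(N(2121) + 3692165) = sqrt(-15*2121 + 3692165) = sqrt(-31815 + 3692165) = sqrt(3660350) = 5*sqrt(146414)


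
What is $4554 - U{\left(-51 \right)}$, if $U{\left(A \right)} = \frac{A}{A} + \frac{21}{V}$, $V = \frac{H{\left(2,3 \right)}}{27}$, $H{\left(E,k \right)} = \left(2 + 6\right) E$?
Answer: $\frac{72281}{16} \approx 4517.6$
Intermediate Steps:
$H{\left(E,k \right)} = 8 E$
$V = \frac{16}{27}$ ($V = \frac{8 \cdot 2}{27} = 16 \cdot \frac{1}{27} = \frac{16}{27} \approx 0.59259$)
$U{\left(A \right)} = \frac{583}{16}$ ($U{\left(A \right)} = \frac{A}{A} + \frac{21}{\frac{16}{27}} = 1 + 21 \cdot \frac{27}{16} = 1 + \frac{567}{16} = \frac{583}{16}$)
$4554 - U{\left(-51 \right)} = 4554 - \frac{583}{16} = \frac{72281}{16}$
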